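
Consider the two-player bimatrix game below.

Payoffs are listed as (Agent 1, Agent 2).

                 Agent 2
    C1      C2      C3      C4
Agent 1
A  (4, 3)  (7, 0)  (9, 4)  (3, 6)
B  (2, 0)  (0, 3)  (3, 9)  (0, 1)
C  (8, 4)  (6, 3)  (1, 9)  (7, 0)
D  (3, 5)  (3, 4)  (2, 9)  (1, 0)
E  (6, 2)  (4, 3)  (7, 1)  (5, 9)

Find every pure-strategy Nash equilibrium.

(A, C1): Agent 1 can switch to C (4 → 8). Not NE.
(A, C2): Agent 2 can switch to C1 (0 → 3). Not NE.
(A, C3): Agent 2 can switch to C4 (4 → 6). Not NE.
(A, C4): Agent 1 can switch to C (3 → 7). Not NE.
(B, C1): Agent 1 can switch to A (2 → 4). Not NE.
(B, C2): Agent 1 can switch to A (0 → 7). Not NE.
(The remaining 14 profiles each have a profitable deviation by the same check.)

This game has no pure Nash equilibrium.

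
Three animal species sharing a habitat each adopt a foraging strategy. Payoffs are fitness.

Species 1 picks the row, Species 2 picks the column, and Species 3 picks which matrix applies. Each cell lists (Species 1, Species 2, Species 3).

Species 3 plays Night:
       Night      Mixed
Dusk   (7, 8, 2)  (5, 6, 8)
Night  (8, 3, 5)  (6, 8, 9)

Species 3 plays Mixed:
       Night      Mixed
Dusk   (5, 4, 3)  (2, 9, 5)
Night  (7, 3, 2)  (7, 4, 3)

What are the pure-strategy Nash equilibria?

(Night, Mixed, Night)

Species 1 against (Night, Night): payoffs 7, 8 → best response Night.
Species 1 against (Night, Mixed): payoffs 5, 7 → best response Night.
Species 1 against (Mixed, Night): payoffs 5, 6 → best response Night.
Species 1 against (Mixed, Mixed): payoffs 2, 7 → best response Night.
Species 2 against (Dusk, Night): payoffs 8, 6 → best response Night.
Species 2 against (Dusk, Mixed): payoffs 4, 9 → best response Mixed.
Species 2 against (Night, Night): payoffs 3, 8 → best response Mixed.
Species 2 against (Night, Mixed): payoffs 3, 4 → best response Mixed.
Species 3 against (Dusk, Night): payoffs 2, 3 → best response Mixed.
Species 3 against (Dusk, Mixed): payoffs 8, 5 → best response Night.
Species 3 against (Night, Night): payoffs 5, 2 → best response Night.
Species 3 against (Night, Mixed): payoffs 9, 3 → best response Night.
Mutual best responses: (Night, Mixed, Night).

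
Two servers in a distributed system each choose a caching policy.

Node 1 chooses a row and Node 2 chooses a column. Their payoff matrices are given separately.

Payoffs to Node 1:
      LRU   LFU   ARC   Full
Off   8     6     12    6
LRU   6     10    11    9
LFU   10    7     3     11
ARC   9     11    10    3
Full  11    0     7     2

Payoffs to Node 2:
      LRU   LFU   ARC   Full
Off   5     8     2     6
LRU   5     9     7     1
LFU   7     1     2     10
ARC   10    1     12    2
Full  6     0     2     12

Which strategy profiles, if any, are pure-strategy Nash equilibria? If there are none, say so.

(Off, LRU): Node 1 can switch to LFU (8 → 10). Not NE.
(Off, LFU): Node 1 can switch to LRU (6 → 10). Not NE.
(Off, ARC): Node 2 can switch to LRU (2 → 5). Not NE.
(Off, Full): Node 1 can switch to LRU (6 → 9). Not NE.
(LRU, LRU): Node 1 can switch to Off (6 → 8). Not NE.
(LRU, LFU): Node 1 can switch to ARC (10 → 11). Not NE.
(LRU, ARC): Node 1 can switch to Off (11 → 12). Not NE.
(LRU, Full): Node 1 can switch to LFU (9 → 11). Not NE.
(LFU, LRU): Node 1 can switch to Full (10 → 11). Not NE.
(LFU, LFU): Node 1 can switch to LRU (7 → 10). Not NE.
(LFU, Full): Node 1 gets 11, best alternative 9; Node 2 gets 10, best alternative 7. No profitable deviation — NE.
(The remaining 9 profiles each have a profitable deviation by the same check.)

(LFU, Full)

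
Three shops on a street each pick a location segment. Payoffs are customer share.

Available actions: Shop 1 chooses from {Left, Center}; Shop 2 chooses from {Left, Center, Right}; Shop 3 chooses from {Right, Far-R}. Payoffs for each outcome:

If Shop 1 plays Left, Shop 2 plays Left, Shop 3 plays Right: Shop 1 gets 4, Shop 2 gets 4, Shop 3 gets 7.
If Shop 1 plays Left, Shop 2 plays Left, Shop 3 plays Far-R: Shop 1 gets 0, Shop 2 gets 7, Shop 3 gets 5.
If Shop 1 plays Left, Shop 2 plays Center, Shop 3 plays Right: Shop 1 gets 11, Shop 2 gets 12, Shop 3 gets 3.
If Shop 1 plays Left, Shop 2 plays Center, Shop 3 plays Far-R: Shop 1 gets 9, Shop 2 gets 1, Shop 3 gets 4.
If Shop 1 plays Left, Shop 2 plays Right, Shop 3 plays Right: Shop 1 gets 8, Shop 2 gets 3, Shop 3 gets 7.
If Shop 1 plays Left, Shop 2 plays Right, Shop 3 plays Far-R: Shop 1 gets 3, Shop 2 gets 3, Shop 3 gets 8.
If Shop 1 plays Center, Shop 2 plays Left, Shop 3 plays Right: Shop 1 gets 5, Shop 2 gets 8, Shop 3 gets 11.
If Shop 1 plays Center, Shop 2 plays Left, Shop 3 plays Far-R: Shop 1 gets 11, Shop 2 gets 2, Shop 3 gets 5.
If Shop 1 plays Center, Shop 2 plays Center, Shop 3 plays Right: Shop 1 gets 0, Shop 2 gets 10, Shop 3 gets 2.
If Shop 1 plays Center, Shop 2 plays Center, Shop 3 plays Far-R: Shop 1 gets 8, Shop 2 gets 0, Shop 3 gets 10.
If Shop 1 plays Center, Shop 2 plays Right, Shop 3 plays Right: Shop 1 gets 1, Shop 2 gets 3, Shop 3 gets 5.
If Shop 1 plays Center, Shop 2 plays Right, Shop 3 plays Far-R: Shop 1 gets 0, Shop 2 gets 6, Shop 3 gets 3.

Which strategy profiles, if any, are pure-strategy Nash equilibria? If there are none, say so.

(Left, Left, Right): Shop 1 can switch to Center (4 → 5). Not NE.
(Left, Left, Far-R): Shop 1 can switch to Center (0 → 11). Not NE.
(Left, Center, Right): Shop 3 can switch to Far-R (3 → 4). Not NE.
(Left, Center, Far-R): Shop 2 can switch to Left (1 → 7). Not NE.
(Left, Right, Right): Shop 2 can switch to Left (3 → 4). Not NE.
(Left, Right, Far-R): Shop 2 can switch to Left (3 → 7). Not NE.
(Center, Left, Right): Shop 2 can switch to Center (8 → 10). Not NE.
(Center, Left, Far-R): Shop 2 can switch to Right (2 → 6). Not NE.
(Center, Center, Right): Shop 1 can switch to Left (0 → 11). Not NE.
(Center, Center, Far-R): Shop 1 can switch to Left (8 → 9). Not NE.
(The remaining 2 profiles each have a profitable deviation by the same check.)

none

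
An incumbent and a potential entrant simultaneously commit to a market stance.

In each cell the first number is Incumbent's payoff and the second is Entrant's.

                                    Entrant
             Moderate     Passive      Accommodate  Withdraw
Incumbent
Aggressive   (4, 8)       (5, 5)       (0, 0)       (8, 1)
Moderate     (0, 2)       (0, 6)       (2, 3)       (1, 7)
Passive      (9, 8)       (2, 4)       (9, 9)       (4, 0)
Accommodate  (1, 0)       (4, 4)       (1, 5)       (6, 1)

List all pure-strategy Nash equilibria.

Check each profile: it is a Nash equilibrium iff no player can strictly gain by switching unilaterally.
(Aggressive, Moderate): Incumbent can switch to Passive (4 → 9). Not NE.
(Aggressive, Passive): Entrant can switch to Moderate (5 → 8). Not NE.
(Aggressive, Accommodate): Incumbent can switch to Moderate (0 → 2). Not NE.
(Aggressive, Withdraw): Entrant can switch to Moderate (1 → 8). Not NE.
(Moderate, Moderate): Incumbent can switch to Aggressive (0 → 4). Not NE.
(Moderate, Passive): Incumbent can switch to Aggressive (0 → 5). Not NE.
(Moderate, Accommodate): Incumbent can switch to Passive (2 → 9). Not NE.
(Moderate, Withdraw): Incumbent can switch to Aggressive (1 → 8). Not NE.
(Passive, Moderate): Entrant can switch to Accommodate (8 → 9). Not NE.
(Passive, Passive): Incumbent can switch to Aggressive (2 → 5). Not NE.
(Passive, Accommodate): Incumbent gets 9, best alternative 2; Entrant gets 9, best alternative 8. No profitable deviation — NE.
(The remaining 5 profiles each have a profitable deviation by the same check.)

(Passive, Accommodate)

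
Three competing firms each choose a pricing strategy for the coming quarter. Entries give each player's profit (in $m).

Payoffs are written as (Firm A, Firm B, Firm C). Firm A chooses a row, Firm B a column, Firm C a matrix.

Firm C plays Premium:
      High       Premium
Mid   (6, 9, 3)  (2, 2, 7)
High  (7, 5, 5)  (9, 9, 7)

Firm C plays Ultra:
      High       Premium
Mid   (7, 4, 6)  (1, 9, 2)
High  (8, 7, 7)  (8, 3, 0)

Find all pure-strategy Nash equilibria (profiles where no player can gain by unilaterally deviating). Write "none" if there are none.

Pure-strategy Nash equilibria: (High, High, Ultra); (High, Premium, Premium)

(Mid, High, Premium): Firm A can switch to High (6 → 7). Not NE.
(Mid, High, Ultra): Firm A can switch to High (7 → 8). Not NE.
(Mid, Premium, Premium): Firm A can switch to High (2 → 9). Not NE.
(Mid, Premium, Ultra): Firm A can switch to High (1 → 8). Not NE.
(High, High, Premium): Firm B can switch to Premium (5 → 9). Not NE.
(High, High, Ultra): Firm A gets 8, best alternative 7; Firm B gets 7, best alternative 3; Firm C gets 7, best alternative 5. No profitable deviation — NE.
(High, Premium, Premium): Firm A gets 9, best alternative 2; Firm B gets 9, best alternative 5; Firm C gets 7, best alternative 0. No profitable deviation — NE.
(High, Premium, Ultra): Firm B can switch to High (3 → 7). Not NE.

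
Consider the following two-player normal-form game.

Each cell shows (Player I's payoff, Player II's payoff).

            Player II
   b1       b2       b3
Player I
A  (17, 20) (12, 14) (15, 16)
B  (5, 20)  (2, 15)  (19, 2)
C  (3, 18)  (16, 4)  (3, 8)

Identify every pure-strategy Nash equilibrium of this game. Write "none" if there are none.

Mark each player's best response to every combination of opponents' strategies; a profile where every player is best-responding is a pure Nash equilibrium.
Player I against b1: payoffs 17, 5, 3 → best response A.
Player I against b2: payoffs 12, 2, 16 → best response C.
Player I against b3: payoffs 15, 19, 3 → best response B.
Player II against A: payoffs 20, 14, 16 → best response b1.
Player II against B: payoffs 20, 15, 2 → best response b1.
Player II against C: payoffs 18, 4, 8 → best response b1.
Mutual best responses: (A, b1).

Pure NE: (A, b1)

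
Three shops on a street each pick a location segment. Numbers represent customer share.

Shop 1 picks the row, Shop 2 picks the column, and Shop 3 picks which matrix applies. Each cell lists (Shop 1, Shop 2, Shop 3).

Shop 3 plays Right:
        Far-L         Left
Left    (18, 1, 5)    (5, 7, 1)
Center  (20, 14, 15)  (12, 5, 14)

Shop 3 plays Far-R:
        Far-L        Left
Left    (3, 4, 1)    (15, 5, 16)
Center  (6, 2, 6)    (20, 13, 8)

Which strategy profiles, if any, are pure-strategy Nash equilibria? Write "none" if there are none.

Mark each player's best response to every combination of opponents' strategies; a profile where every player is best-responding is a pure Nash equilibrium.
Shop 1 against (Far-L, Right): payoffs 18, 20 → best response Center.
Shop 1 against (Far-L, Far-R): payoffs 3, 6 → best response Center.
Shop 1 against (Left, Right): payoffs 5, 12 → best response Center.
Shop 1 against (Left, Far-R): payoffs 15, 20 → best response Center.
Shop 2 against (Left, Right): payoffs 1, 7 → best response Left.
Shop 2 against (Left, Far-R): payoffs 4, 5 → best response Left.
Shop 2 against (Center, Right): payoffs 14, 5 → best response Far-L.
Shop 2 against (Center, Far-R): payoffs 2, 13 → best response Left.
Shop 3 against (Left, Far-L): payoffs 5, 1 → best response Right.
Shop 3 against (Left, Left): payoffs 1, 16 → best response Far-R.
Shop 3 against (Center, Far-L): payoffs 15, 6 → best response Right.
Shop 3 against (Center, Left): payoffs 14, 8 → best response Right.
Mutual best responses: (Center, Far-L, Right).

The unique pure-strategy Nash equilibrium is (Center, Far-L, Right).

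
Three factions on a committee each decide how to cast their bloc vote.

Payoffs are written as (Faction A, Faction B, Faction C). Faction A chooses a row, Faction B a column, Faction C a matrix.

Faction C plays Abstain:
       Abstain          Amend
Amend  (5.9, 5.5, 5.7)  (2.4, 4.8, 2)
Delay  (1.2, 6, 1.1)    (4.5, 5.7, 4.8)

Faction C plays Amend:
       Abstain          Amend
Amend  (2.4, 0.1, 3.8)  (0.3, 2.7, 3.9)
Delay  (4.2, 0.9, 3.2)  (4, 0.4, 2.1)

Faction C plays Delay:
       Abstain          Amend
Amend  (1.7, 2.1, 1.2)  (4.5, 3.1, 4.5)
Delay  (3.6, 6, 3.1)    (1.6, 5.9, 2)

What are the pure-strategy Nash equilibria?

(Amend, Abstain, Abstain) and (Amend, Amend, Delay) and (Delay, Abstain, Amend)

Faction A against (Abstain, Abstain): payoffs 5.9, 1.2 → best response Amend.
Faction A against (Abstain, Amend): payoffs 2.4, 4.2 → best response Delay.
Faction A against (Abstain, Delay): payoffs 1.7, 3.6 → best response Delay.
Faction A against (Amend, Abstain): payoffs 2.4, 4.5 → best response Delay.
Faction A against (Amend, Amend): payoffs 0.3, 4 → best response Delay.
Faction A against (Amend, Delay): payoffs 4.5, 1.6 → best response Amend.
Faction B against (Amend, Abstain): payoffs 5.5, 4.8 → best response Abstain.
Faction B against (Amend, Amend): payoffs 0.1, 2.7 → best response Amend.
Faction B against (Amend, Delay): payoffs 2.1, 3.1 → best response Amend.
Faction B against (Delay, Abstain): payoffs 6, 5.7 → best response Abstain.
Faction B against (Delay, Amend): payoffs 0.9, 0.4 → best response Abstain.
Faction B against (Delay, Delay): payoffs 6, 5.9 → best response Abstain.
Faction C against (Amend, Abstain): payoffs 5.7, 3.8, 1.2 → best response Abstain.
Faction C against (Amend, Amend): payoffs 2, 3.9, 4.5 → best response Delay.
Faction C against (Delay, Abstain): payoffs 1.1, 3.2, 3.1 → best response Amend.
Faction C against (Delay, Amend): payoffs 4.8, 2.1, 2 → best response Abstain.
Mutual best responses: (Amend, Abstain, Abstain); (Amend, Amend, Delay); (Delay, Abstain, Amend).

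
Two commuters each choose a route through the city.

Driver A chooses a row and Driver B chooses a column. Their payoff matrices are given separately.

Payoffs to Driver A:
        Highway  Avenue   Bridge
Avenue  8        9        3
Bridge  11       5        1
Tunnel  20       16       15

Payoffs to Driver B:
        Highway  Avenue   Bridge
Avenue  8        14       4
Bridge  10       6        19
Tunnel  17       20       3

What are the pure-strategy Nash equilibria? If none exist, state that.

The unique pure-strategy Nash equilibrium is (Tunnel, Avenue).

Driver A against Highway: payoffs 8, 11, 20 → best response Tunnel.
Driver A against Avenue: payoffs 9, 5, 16 → best response Tunnel.
Driver A against Bridge: payoffs 3, 1, 15 → best response Tunnel.
Driver B against Avenue: payoffs 8, 14, 4 → best response Avenue.
Driver B against Bridge: payoffs 10, 6, 19 → best response Bridge.
Driver B against Tunnel: payoffs 17, 20, 3 → best response Avenue.
Mutual best responses: (Tunnel, Avenue).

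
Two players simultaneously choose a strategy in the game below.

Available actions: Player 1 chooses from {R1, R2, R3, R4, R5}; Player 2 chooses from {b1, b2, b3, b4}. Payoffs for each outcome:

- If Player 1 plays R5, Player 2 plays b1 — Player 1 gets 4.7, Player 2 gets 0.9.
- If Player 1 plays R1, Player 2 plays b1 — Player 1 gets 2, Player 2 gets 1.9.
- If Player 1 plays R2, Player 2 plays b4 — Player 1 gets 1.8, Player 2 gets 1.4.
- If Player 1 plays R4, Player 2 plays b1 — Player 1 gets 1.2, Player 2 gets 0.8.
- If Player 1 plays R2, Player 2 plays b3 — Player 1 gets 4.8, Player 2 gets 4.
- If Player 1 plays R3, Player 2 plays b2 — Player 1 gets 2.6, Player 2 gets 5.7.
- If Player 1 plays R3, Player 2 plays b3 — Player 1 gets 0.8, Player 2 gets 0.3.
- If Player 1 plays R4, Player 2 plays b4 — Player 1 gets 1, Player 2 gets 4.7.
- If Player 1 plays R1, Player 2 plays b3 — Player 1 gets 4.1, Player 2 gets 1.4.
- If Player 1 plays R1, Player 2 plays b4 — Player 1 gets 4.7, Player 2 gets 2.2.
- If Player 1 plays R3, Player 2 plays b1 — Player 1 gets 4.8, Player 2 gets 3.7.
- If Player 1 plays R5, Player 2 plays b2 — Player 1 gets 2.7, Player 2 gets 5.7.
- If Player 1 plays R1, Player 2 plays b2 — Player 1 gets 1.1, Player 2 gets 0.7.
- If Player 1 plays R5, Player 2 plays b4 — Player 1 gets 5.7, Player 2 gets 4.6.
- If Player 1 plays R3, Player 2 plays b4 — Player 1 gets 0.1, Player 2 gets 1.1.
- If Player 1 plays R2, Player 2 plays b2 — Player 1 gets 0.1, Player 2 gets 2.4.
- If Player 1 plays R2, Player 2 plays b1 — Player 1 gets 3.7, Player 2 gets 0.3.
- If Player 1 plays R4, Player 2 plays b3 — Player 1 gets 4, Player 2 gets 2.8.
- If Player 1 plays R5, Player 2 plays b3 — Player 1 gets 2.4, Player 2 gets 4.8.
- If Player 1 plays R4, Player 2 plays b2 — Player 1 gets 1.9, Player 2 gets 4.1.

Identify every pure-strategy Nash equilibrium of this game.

(R1, b1): Player 1 can switch to R2 (2 → 3.7). Not NE.
(R1, b2): Player 1 can switch to R3 (1.1 → 2.6). Not NE.
(R1, b3): Player 1 can switch to R2 (4.1 → 4.8). Not NE.
(R1, b4): Player 1 can switch to R5 (4.7 → 5.7). Not NE.
(R2, b1): Player 1 can switch to R3 (3.7 → 4.8). Not NE.
(R2, b2): Player 1 can switch to R1 (0.1 → 1.1). Not NE.
(R2, b3): Player 1 gets 4.8, best alternative 4.1; Player 2 gets 4, best alternative 2.4. No profitable deviation — NE.
(R2, b4): Player 1 can switch to R1 (1.8 → 4.7). Not NE.
(R3, b1): Player 2 can switch to b2 (3.7 → 5.7). Not NE.
(R3, b2): Player 1 can switch to R5 (2.6 → 2.7). Not NE.
(R3, b3): Player 1 can switch to R1 (0.8 → 4.1). Not NE.
(R5, b2): Player 1 gets 2.7, best alternative 2.6; Player 2 gets 5.7, best alternative 4.8. No profitable deviation — NE.
(The remaining 8 profiles each have a profitable deviation by the same check.)

(R2, b3); (R5, b2)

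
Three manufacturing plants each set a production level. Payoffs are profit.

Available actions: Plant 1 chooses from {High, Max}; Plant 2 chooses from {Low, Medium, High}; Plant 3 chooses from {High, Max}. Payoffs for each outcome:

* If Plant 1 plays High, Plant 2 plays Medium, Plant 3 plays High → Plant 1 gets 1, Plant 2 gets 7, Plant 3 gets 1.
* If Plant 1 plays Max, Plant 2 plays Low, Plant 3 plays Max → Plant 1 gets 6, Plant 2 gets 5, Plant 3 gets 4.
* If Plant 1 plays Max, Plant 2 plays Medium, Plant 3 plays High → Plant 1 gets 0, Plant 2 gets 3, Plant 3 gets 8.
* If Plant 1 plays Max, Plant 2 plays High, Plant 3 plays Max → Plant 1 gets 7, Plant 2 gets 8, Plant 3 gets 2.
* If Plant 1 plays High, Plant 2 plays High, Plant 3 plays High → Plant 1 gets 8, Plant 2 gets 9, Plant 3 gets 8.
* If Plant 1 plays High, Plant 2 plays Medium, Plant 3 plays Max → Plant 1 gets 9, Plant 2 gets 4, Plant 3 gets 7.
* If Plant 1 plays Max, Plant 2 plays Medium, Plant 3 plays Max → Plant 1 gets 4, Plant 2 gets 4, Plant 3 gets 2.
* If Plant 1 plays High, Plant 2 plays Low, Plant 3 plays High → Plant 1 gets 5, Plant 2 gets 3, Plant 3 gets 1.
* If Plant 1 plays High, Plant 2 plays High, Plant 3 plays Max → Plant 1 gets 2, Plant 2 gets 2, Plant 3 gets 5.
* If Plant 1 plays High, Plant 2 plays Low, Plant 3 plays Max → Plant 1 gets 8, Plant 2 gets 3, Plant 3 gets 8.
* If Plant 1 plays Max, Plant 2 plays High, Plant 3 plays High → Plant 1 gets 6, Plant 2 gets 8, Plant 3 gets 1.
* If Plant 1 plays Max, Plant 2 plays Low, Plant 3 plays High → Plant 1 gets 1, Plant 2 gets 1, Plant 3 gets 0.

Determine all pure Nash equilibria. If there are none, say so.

(High, Low, High): Plant 2 can switch to Medium (3 → 7). Not NE.
(High, Low, Max): Plant 2 can switch to Medium (3 → 4). Not NE.
(High, Medium, High): Plant 2 can switch to High (7 → 9). Not NE.
(High, Medium, Max): Plant 1 gets 9, best alternative 4; Plant 2 gets 4, best alternative 3; Plant 3 gets 7, best alternative 1. No profitable deviation — NE.
(High, High, High): Plant 1 gets 8, best alternative 6; Plant 2 gets 9, best alternative 7; Plant 3 gets 8, best alternative 5. No profitable deviation — NE.
(High, High, Max): Plant 1 can switch to Max (2 → 7). Not NE.
(Max, Low, High): Plant 1 can switch to High (1 → 5). Not NE.
(Max, Low, Max): Plant 1 can switch to High (6 → 8). Not NE.
(Max, Medium, High): Plant 1 can switch to High (0 → 1). Not NE.
(Max, Medium, Max): Plant 1 can switch to High (4 → 9). Not NE.
(Max, High, High): Plant 1 can switch to High (6 → 8). Not NE.
(Max, High, Max): Plant 1 gets 7, best alternative 2; Plant 2 gets 8, best alternative 5; Plant 3 gets 2, best alternative 1. No profitable deviation — NE.

The pure Nash equilibria are (High, Medium, Max); (High, High, High); (Max, High, Max).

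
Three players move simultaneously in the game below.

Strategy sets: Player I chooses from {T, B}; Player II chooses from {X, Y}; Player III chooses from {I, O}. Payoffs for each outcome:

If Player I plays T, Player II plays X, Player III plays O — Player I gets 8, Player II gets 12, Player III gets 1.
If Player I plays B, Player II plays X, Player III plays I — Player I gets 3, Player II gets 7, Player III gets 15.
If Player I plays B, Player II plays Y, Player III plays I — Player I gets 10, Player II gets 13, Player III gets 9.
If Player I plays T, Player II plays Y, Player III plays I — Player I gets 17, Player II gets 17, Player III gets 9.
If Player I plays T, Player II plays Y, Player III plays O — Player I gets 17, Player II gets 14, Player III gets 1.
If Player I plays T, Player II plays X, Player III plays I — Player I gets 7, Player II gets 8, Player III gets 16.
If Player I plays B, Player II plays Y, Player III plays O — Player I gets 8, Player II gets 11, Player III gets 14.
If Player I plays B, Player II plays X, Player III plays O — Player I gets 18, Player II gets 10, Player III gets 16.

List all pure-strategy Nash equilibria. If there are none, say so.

Pure NE: (T, Y, I)

(T, X, I): Player II can switch to Y (8 → 17). Not NE.
(T, X, O): Player I can switch to B (8 → 18). Not NE.
(T, Y, I): Player I gets 17, best alternative 10; Player II gets 17, best alternative 8; Player III gets 9, best alternative 1. No profitable deviation — NE.
(T, Y, O): Player III can switch to I (1 → 9). Not NE.
(B, X, I): Player I can switch to T (3 → 7). Not NE.
(B, X, O): Player II can switch to Y (10 → 11). Not NE.
(B, Y, I): Player I can switch to T (10 → 17). Not NE.
(B, Y, O): Player I can switch to T (8 → 17). Not NE.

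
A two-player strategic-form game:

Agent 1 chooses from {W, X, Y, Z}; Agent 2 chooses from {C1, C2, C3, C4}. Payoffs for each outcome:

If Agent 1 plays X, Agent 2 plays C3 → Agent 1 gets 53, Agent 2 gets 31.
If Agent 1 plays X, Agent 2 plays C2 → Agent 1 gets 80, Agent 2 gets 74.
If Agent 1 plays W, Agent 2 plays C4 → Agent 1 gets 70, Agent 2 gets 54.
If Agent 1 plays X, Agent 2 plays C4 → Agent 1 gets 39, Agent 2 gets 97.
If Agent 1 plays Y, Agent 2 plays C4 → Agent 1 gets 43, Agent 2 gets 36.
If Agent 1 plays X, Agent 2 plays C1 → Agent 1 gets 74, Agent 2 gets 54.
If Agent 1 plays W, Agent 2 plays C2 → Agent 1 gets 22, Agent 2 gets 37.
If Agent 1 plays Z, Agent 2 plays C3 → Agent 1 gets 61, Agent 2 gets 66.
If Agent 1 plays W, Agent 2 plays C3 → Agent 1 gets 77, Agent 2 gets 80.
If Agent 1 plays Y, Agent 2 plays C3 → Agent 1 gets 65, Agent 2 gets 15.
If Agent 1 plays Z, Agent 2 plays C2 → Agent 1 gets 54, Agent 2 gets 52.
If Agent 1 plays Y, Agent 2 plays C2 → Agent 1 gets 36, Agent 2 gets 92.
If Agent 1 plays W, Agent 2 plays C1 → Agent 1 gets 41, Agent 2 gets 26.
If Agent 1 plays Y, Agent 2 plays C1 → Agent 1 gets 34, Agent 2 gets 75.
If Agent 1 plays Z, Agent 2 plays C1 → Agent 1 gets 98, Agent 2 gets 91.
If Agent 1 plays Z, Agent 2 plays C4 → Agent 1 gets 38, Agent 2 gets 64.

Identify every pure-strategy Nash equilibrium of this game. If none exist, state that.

(W, C3) and (Z, C1)

(W, C1): Agent 1 can switch to X (41 → 74). Not NE.
(W, C2): Agent 1 can switch to X (22 → 80). Not NE.
(W, C3): Agent 1 gets 77, best alternative 65; Agent 2 gets 80, best alternative 54. No profitable deviation — NE.
(W, C4): Agent 2 can switch to C3 (54 → 80). Not NE.
(X, C1): Agent 1 can switch to Z (74 → 98). Not NE.
(X, C2): Agent 2 can switch to C4 (74 → 97). Not NE.
(X, C3): Agent 1 can switch to W (53 → 77). Not NE.
(Z, C1): Agent 1 gets 98, best alternative 74; Agent 2 gets 91, best alternative 66. No profitable deviation — NE.
(The remaining 8 profiles each have a profitable deviation by the same check.)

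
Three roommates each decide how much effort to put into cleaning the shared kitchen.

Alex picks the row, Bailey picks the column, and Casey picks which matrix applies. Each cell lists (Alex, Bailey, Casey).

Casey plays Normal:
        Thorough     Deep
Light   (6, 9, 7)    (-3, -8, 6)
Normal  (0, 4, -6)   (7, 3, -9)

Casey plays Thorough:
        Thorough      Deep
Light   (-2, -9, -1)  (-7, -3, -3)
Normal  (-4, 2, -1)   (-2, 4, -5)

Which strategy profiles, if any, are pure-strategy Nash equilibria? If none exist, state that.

Alex against (Thorough, Normal): payoffs 6, 0 → best response Light.
Alex against (Thorough, Thorough): payoffs -2, -4 → best response Light.
Alex against (Deep, Normal): payoffs -3, 7 → best response Normal.
Alex against (Deep, Thorough): payoffs -7, -2 → best response Normal.
Bailey against (Light, Normal): payoffs 9, -8 → best response Thorough.
Bailey against (Light, Thorough): payoffs -9, -3 → best response Deep.
Bailey against (Normal, Normal): payoffs 4, 3 → best response Thorough.
Bailey against (Normal, Thorough): payoffs 2, 4 → best response Deep.
Casey against (Light, Thorough): payoffs 7, -1 → best response Normal.
Casey against (Light, Deep): payoffs 6, -3 → best response Normal.
Casey against (Normal, Thorough): payoffs -6, -1 → best response Thorough.
Casey against (Normal, Deep): payoffs -9, -5 → best response Thorough.
Mutual best responses: (Light, Thorough, Normal); (Normal, Deep, Thorough).

(Light, Thorough, Normal), (Normal, Deep, Thorough)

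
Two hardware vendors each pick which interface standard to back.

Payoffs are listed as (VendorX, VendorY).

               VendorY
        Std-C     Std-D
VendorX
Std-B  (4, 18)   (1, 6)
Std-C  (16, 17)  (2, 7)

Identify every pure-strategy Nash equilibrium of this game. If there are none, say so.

For each strategy profile, look for a profitable unilateral deviation.
(Std-B, Std-C): VendorX can switch to Std-C (4 → 16). Not NE.
(Std-B, Std-D): VendorX can switch to Std-C (1 → 2). Not NE.
(Std-C, Std-C): VendorX gets 16, best alternative 4; VendorY gets 17, best alternative 7. No profitable deviation — NE.
(Std-C, Std-D): VendorY can switch to Std-C (7 → 17). Not NE.

(Std-C, Std-C)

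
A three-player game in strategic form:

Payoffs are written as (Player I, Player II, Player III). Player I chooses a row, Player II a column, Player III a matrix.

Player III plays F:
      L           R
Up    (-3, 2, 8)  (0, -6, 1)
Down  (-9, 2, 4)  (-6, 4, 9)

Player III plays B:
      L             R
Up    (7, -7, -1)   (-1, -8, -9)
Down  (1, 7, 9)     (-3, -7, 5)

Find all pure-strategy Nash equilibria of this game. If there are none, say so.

(Up, L, F)

Player I against (L, F): payoffs -3, -9 → best response Up.
Player I against (L, B): payoffs 7, 1 → best response Up.
Player I against (R, F): payoffs 0, -6 → best response Up.
Player I against (R, B): payoffs -1, -3 → best response Up.
Player II against (Up, F): payoffs 2, -6 → best response L.
Player II against (Up, B): payoffs -7, -8 → best response L.
Player II against (Down, F): payoffs 2, 4 → best response R.
Player II against (Down, B): payoffs 7, -7 → best response L.
Player III against (Up, L): payoffs 8, -1 → best response F.
Player III against (Up, R): payoffs 1, -9 → best response F.
Player III against (Down, L): payoffs 4, 9 → best response B.
Player III against (Down, R): payoffs 9, 5 → best response F.
Mutual best responses: (Up, L, F).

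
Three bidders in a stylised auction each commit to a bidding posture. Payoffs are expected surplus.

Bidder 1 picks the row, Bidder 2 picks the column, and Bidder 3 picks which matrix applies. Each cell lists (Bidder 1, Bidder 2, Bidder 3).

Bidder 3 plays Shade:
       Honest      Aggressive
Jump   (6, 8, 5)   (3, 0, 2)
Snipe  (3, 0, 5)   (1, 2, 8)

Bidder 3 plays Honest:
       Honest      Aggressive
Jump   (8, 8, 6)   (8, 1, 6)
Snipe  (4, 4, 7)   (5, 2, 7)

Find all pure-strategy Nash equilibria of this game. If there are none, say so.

The unique pure-strategy Nash equilibrium is (Jump, Honest, Honest).

(Jump, Honest, Shade): Bidder 3 can switch to Honest (5 → 6). Not NE.
(Jump, Honest, Honest): Bidder 1 gets 8, best alternative 4; Bidder 2 gets 8, best alternative 1; Bidder 3 gets 6, best alternative 5. No profitable deviation — NE.
(Jump, Aggressive, Shade): Bidder 2 can switch to Honest (0 → 8). Not NE.
(Jump, Aggressive, Honest): Bidder 2 can switch to Honest (1 → 8). Not NE.
(Snipe, Honest, Shade): Bidder 1 can switch to Jump (3 → 6). Not NE.
(Snipe, Honest, Honest): Bidder 1 can switch to Jump (4 → 8). Not NE.
(Snipe, Aggressive, Shade): Bidder 1 can switch to Jump (1 → 3). Not NE.
(Snipe, Aggressive, Honest): Bidder 1 can switch to Jump (5 → 8). Not NE.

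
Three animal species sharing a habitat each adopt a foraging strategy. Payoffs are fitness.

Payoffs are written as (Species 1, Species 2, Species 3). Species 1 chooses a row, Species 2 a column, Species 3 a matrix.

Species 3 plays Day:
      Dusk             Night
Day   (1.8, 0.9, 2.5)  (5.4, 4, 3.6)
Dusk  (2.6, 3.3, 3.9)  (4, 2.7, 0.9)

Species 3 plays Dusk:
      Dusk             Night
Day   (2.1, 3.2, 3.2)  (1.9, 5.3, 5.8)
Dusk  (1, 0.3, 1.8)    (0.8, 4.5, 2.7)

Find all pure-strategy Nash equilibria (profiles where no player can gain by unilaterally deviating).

(Day, Night, Dusk); (Dusk, Dusk, Day)

Species 1 against (Dusk, Day): payoffs 1.8, 2.6 → best response Dusk.
Species 1 against (Dusk, Dusk): payoffs 2.1, 1 → best response Day.
Species 1 against (Night, Day): payoffs 5.4, 4 → best response Day.
Species 1 against (Night, Dusk): payoffs 1.9, 0.8 → best response Day.
Species 2 against (Day, Day): payoffs 0.9, 4 → best response Night.
Species 2 against (Day, Dusk): payoffs 3.2, 5.3 → best response Night.
Species 2 against (Dusk, Day): payoffs 3.3, 2.7 → best response Dusk.
Species 2 against (Dusk, Dusk): payoffs 0.3, 4.5 → best response Night.
Species 3 against (Day, Dusk): payoffs 2.5, 3.2 → best response Dusk.
Species 3 against (Day, Night): payoffs 3.6, 5.8 → best response Dusk.
Species 3 against (Dusk, Dusk): payoffs 3.9, 1.8 → best response Day.
Species 3 against (Dusk, Night): payoffs 0.9, 2.7 → best response Dusk.
Mutual best responses: (Day, Night, Dusk); (Dusk, Dusk, Day).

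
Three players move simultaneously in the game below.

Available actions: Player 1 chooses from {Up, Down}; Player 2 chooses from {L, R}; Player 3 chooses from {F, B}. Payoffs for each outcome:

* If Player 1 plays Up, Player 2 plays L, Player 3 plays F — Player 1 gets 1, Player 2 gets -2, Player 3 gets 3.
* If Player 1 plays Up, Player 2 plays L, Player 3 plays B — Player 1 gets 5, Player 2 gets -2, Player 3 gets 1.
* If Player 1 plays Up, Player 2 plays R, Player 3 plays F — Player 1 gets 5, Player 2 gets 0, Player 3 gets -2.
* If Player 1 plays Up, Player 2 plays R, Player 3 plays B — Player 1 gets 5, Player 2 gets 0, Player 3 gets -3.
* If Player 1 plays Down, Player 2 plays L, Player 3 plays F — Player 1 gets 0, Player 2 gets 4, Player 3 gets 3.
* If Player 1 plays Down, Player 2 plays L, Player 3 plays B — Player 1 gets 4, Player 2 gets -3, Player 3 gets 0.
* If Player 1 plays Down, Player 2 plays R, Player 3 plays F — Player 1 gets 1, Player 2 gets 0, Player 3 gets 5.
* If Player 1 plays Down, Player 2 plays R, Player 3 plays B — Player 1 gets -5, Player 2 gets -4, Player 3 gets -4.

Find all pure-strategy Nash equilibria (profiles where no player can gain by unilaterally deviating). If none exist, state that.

Pure NE: (Up, R, F)

Player 1 against (L, F): payoffs 1, 0 → best response Up.
Player 1 against (L, B): payoffs 5, 4 → best response Up.
Player 1 against (R, F): payoffs 5, 1 → best response Up.
Player 1 against (R, B): payoffs 5, -5 → best response Up.
Player 2 against (Up, F): payoffs -2, 0 → best response R.
Player 2 against (Up, B): payoffs -2, 0 → best response R.
Player 2 against (Down, F): payoffs 4, 0 → best response L.
Player 2 against (Down, B): payoffs -3, -4 → best response L.
Player 3 against (Up, L): payoffs 3, 1 → best response F.
Player 3 against (Up, R): payoffs -2, -3 → best response F.
Player 3 against (Down, L): payoffs 3, 0 → best response F.
Player 3 against (Down, R): payoffs 5, -4 → best response F.
Mutual best responses: (Up, R, F).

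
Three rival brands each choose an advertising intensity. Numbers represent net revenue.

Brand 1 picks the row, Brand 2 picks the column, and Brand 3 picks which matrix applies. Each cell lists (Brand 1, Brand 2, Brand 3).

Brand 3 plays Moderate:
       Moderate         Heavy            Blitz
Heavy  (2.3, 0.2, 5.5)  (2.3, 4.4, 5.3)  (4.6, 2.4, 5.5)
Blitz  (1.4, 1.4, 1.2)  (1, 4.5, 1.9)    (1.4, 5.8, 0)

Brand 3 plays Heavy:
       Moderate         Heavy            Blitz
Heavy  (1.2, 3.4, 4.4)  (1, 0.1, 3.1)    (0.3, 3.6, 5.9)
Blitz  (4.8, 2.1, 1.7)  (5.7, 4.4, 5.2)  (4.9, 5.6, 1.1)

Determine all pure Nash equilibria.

Mark each player's best response to every combination of opponents' strategies; a profile where every player is best-responding is a pure Nash equilibrium.
Brand 1 against (Moderate, Moderate): payoffs 2.3, 1.4 → best response Heavy.
Brand 1 against (Moderate, Heavy): payoffs 1.2, 4.8 → best response Blitz.
Brand 1 against (Heavy, Moderate): payoffs 2.3, 1 → best response Heavy.
Brand 1 against (Heavy, Heavy): payoffs 1, 5.7 → best response Blitz.
Brand 1 against (Blitz, Moderate): payoffs 4.6, 1.4 → best response Heavy.
Brand 1 against (Blitz, Heavy): payoffs 0.3, 4.9 → best response Blitz.
Brand 2 against (Heavy, Moderate): payoffs 0.2, 4.4, 2.4 → best response Heavy.
Brand 2 against (Heavy, Heavy): payoffs 3.4, 0.1, 3.6 → best response Blitz.
Brand 2 against (Blitz, Moderate): payoffs 1.4, 4.5, 5.8 → best response Blitz.
Brand 2 against (Blitz, Heavy): payoffs 2.1, 4.4, 5.6 → best response Blitz.
Brand 3 against (Heavy, Moderate): payoffs 5.5, 4.4 → best response Moderate.
Brand 3 against (Heavy, Heavy): payoffs 5.3, 3.1 → best response Moderate.
Brand 3 against (Heavy, Blitz): payoffs 5.5, 5.9 → best response Heavy.
Brand 3 against (Blitz, Moderate): payoffs 1.2, 1.7 → best response Heavy.
Brand 3 against (Blitz, Heavy): payoffs 1.9, 5.2 → best response Heavy.
Brand 3 against (Blitz, Blitz): payoffs 0, 1.1 → best response Heavy.
Mutual best responses: (Heavy, Heavy, Moderate); (Blitz, Blitz, Heavy).

(Heavy, Heavy, Moderate) and (Blitz, Blitz, Heavy)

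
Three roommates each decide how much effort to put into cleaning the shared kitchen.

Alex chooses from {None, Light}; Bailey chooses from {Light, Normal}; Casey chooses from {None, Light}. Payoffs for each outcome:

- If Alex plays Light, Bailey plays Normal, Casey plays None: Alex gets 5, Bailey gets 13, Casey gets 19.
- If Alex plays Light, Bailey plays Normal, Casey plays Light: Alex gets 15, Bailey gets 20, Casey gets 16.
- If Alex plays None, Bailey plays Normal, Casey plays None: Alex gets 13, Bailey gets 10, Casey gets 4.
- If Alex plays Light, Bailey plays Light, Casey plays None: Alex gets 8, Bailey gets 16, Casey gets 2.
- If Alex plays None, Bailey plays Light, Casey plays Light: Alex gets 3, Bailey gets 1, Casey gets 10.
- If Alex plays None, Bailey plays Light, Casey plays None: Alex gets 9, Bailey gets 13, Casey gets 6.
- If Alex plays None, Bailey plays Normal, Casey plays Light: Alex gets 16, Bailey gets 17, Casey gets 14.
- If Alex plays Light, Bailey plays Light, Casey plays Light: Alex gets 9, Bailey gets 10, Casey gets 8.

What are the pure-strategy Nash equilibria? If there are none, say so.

(None, Normal, Light)

Alex against (Light, None): payoffs 9, 8 → best response None.
Alex against (Light, Light): payoffs 3, 9 → best response Light.
Alex against (Normal, None): payoffs 13, 5 → best response None.
Alex against (Normal, Light): payoffs 16, 15 → best response None.
Bailey against (None, None): payoffs 13, 10 → best response Light.
Bailey against (None, Light): payoffs 1, 17 → best response Normal.
Bailey against (Light, None): payoffs 16, 13 → best response Light.
Bailey against (Light, Light): payoffs 10, 20 → best response Normal.
Casey against (None, Light): payoffs 6, 10 → best response Light.
Casey against (None, Normal): payoffs 4, 14 → best response Light.
Casey against (Light, Light): payoffs 2, 8 → best response Light.
Casey against (Light, Normal): payoffs 19, 16 → best response None.
Mutual best responses: (None, Normal, Light).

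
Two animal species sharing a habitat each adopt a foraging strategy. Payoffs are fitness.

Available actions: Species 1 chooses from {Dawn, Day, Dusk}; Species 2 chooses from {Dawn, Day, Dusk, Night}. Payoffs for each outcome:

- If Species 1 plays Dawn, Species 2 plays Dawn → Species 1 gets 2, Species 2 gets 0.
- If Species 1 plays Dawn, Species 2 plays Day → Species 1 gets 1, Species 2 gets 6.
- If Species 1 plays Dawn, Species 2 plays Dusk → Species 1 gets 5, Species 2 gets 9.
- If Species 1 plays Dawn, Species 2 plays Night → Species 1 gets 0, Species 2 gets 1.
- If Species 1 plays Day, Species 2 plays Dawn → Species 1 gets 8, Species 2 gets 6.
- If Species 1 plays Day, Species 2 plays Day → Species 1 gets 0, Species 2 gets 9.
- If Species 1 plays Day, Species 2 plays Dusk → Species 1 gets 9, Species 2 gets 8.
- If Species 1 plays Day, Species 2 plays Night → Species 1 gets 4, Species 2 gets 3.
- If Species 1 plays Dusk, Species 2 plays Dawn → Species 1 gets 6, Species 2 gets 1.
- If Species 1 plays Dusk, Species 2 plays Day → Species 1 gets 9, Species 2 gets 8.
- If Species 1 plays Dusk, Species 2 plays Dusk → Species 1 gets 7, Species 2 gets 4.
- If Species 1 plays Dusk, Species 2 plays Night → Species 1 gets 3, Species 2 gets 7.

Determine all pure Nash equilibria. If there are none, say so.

The unique pure-strategy Nash equilibrium is (Dusk, Day).

(Dawn, Dawn): Species 1 can switch to Day (2 → 8). Not NE.
(Dawn, Day): Species 1 can switch to Dusk (1 → 9). Not NE.
(Dawn, Dusk): Species 1 can switch to Day (5 → 9). Not NE.
(Dawn, Night): Species 1 can switch to Day (0 → 4). Not NE.
(Day, Dawn): Species 2 can switch to Day (6 → 9). Not NE.
(Day, Day): Species 1 can switch to Dawn (0 → 1). Not NE.
(Day, Dusk): Species 2 can switch to Day (8 → 9). Not NE.
(Day, Night): Species 2 can switch to Dawn (3 → 6). Not NE.
(Dusk, Day): Species 1 gets 9, best alternative 1; Species 2 gets 8, best alternative 7. No profitable deviation — NE.
(The remaining 3 profiles each have a profitable deviation by the same check.)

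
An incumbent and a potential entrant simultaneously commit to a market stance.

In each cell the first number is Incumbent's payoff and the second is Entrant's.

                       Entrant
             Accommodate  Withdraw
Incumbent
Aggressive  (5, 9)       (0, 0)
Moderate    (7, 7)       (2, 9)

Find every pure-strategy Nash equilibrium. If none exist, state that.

The unique pure-strategy Nash equilibrium is (Moderate, Withdraw).

Mark each player's best response to every combination of opponents' strategies; a profile where every player is best-responding is a pure Nash equilibrium.
Incumbent against Accommodate: payoffs 5, 7 → best response Moderate.
Incumbent against Withdraw: payoffs 0, 2 → best response Moderate.
Entrant against Aggressive: payoffs 9, 0 → best response Accommodate.
Entrant against Moderate: payoffs 7, 9 → best response Withdraw.
Mutual best responses: (Moderate, Withdraw).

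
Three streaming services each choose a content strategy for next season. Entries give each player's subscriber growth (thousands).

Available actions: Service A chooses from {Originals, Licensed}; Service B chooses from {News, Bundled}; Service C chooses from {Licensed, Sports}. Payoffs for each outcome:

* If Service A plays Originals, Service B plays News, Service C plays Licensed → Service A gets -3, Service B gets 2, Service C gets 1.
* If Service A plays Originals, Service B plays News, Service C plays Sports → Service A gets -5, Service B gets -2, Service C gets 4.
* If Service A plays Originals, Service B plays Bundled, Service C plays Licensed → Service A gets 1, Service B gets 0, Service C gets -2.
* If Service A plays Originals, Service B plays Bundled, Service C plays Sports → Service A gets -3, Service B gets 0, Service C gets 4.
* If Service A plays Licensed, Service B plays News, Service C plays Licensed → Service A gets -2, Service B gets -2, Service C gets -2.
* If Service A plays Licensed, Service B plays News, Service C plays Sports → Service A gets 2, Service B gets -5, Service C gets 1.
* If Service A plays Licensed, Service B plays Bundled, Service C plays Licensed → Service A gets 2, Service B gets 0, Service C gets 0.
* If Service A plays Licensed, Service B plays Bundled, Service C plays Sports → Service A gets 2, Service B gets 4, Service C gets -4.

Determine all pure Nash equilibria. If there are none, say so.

Service A against (News, Licensed): payoffs -3, -2 → best response Licensed.
Service A against (News, Sports): payoffs -5, 2 → best response Licensed.
Service A against (Bundled, Licensed): payoffs 1, 2 → best response Licensed.
Service A against (Bundled, Sports): payoffs -3, 2 → best response Licensed.
Service B against (Originals, Licensed): payoffs 2, 0 → best response News.
Service B against (Originals, Sports): payoffs -2, 0 → best response Bundled.
Service B against (Licensed, Licensed): payoffs -2, 0 → best response Bundled.
Service B against (Licensed, Sports): payoffs -5, 4 → best response Bundled.
Service C against (Originals, News): payoffs 1, 4 → best response Sports.
Service C against (Originals, Bundled): payoffs -2, 4 → best response Sports.
Service C against (Licensed, News): payoffs -2, 1 → best response Sports.
Service C against (Licensed, Bundled): payoffs 0, -4 → best response Licensed.
Mutual best responses: (Licensed, Bundled, Licensed).

Pure NE: (Licensed, Bundled, Licensed)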